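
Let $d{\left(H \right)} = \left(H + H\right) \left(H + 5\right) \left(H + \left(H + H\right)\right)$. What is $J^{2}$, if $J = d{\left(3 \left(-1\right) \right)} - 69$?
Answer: $1521$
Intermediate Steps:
$d{\left(H \right)} = 6 H^{2} \left(5 + H\right)$ ($d{\left(H \right)} = 2 H \left(5 + H\right) \left(H + 2 H\right) = 2 H \left(5 + H\right) 3 H = 6 H^{2} \left(5 + H\right)$)
$J = 39$ ($J = 6 \left(3 \left(-1\right)\right)^{2} \left(5 + 3 \left(-1\right)\right) - 69 = 6 \left(-3\right)^{2} \left(5 - 3\right) - 69 = 6 \cdot 9 \cdot 2 - 69 = 108 - 69 = 39$)
$J^{2} = 39^{2} = 1521$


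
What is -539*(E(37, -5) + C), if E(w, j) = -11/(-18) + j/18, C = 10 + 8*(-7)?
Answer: 73843/3 ≈ 24614.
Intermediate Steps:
C = -46 (C = 10 - 56 = -46)
E(w, j) = 11/18 + j/18 (E(w, j) = -11*(-1/18) + j*(1/18) = 11/18 + j/18)
-539*(E(37, -5) + C) = -539*((11/18 + (1/18)*(-5)) - 46) = -539*((11/18 - 5/18) - 46) = -539*(1/3 - 46) = -539*(-137/3) = 73843/3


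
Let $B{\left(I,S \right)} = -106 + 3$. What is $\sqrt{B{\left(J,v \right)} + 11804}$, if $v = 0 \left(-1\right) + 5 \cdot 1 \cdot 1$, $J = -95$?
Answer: $\sqrt{11701} \approx 108.17$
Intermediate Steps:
$v = 5$ ($v = 0 + 5 \cdot 1 = 0 + 5 = 5$)
$B{\left(I,S \right)} = -103$
$\sqrt{B{\left(J,v \right)} + 11804} = \sqrt{-103 + 11804} = \sqrt{11701}$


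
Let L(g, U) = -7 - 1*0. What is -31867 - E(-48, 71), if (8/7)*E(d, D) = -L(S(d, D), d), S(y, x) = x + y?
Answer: -254985/8 ≈ -31873.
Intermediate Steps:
L(g, U) = -7 (L(g, U) = -7 + 0 = -7)
E(d, D) = 49/8 (E(d, D) = 7*(-1*(-7))/8 = (7/8)*7 = 49/8)
-31867 - E(-48, 71) = -31867 - 1*49/8 = -31867 - 49/8 = -254985/8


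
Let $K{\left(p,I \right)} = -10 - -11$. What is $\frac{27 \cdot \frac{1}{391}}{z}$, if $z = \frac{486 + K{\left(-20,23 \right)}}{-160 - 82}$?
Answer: $- \frac{6534}{190417} \approx -0.034314$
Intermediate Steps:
$K{\left(p,I \right)} = 1$ ($K{\left(p,I \right)} = -10 + 11 = 1$)
$z = - \frac{487}{242}$ ($z = \frac{486 + 1}{-160 - 82} = \frac{487}{-242} = 487 \left(- \frac{1}{242}\right) = - \frac{487}{242} \approx -2.0124$)
$\frac{27 \cdot \frac{1}{391}}{z} = \frac{27 \cdot \frac{1}{391}}{- \frac{487}{242}} = 27 \cdot \frac{1}{391} \left(- \frac{242}{487}\right) = \frac{27}{391} \left(- \frac{242}{487}\right) = - \frac{6534}{190417}$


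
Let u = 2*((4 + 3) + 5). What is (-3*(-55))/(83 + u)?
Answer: 165/107 ≈ 1.5421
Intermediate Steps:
u = 24 (u = 2*(7 + 5) = 2*12 = 24)
(-3*(-55))/(83 + u) = (-3*(-55))/(83 + 24) = 165/107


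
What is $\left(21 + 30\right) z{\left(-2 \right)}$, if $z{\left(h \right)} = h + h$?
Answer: $-204$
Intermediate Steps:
$z{\left(h \right)} = 2 h$
$\left(21 + 30\right) z{\left(-2 \right)} = \left(21 + 30\right) 2 \left(-2\right) = 51 \left(-4\right) = -204$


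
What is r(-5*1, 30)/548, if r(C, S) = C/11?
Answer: -5/6028 ≈ -0.00082946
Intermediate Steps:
r(C, S) = C/11 (r(C, S) = C*(1/11) = C/11)
r(-5*1, 30)/548 = ((-5*1)/11)/548 = ((1/11)*(-5))*(1/548) = -5/11*1/548 = -5/6028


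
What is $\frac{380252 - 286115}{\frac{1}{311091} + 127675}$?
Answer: $\frac{29285173467}{39718543426} \approx 0.73732$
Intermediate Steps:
$\frac{380252 - 286115}{\frac{1}{311091} + 127675} = \frac{94137}{\frac{1}{311091} + 127675} = \frac{94137}{\frac{39718543426}{311091}} = 94137 \cdot \frac{311091}{39718543426} = \frac{29285173467}{39718543426}$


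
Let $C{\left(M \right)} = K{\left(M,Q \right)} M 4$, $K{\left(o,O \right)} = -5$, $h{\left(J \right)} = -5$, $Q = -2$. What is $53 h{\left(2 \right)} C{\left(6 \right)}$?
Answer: $31800$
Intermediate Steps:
$C{\left(M \right)} = - 20 M$ ($C{\left(M \right)} = - 5 M 4 = - 20 M$)
$53 h{\left(2 \right)} C{\left(6 \right)} = 53 \left(-5\right) \left(\left(-20\right) 6\right) = \left(-265\right) \left(-120\right) = 31800$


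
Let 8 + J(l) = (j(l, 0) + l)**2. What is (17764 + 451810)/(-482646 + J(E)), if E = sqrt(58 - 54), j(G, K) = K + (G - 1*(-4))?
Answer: -234787/241295 ≈ -0.97303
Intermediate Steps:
j(G, K) = 4 + G + K (j(G, K) = K + (G + 4) = K + (4 + G) = 4 + G + K)
E = 2 (E = sqrt(4) = 2)
J(l) = -8 + (4 + 2*l)**2 (J(l) = -8 + ((4 + l + 0) + l)**2 = -8 + ((4 + l) + l)**2 = -8 + (4 + 2*l)**2)
(17764 + 451810)/(-482646 + J(E)) = (17764 + 451810)/(-482646 + (-8 + 4*(2 + 2)**2)) = 469574/(-482646 + (-8 + 4*4**2)) = 469574/(-482646 + (-8 + 4*16)) = 469574/(-482646 + (-8 + 64)) = 469574/(-482646 + 56) = 469574/(-482590) = 469574*(-1/482590) = -234787/241295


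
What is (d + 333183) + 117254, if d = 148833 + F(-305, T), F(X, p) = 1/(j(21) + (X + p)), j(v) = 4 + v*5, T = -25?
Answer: 132438669/221 ≈ 5.9927e+5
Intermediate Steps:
j(v) = 4 + 5*v
F(X, p) = 1/(109 + X + p) (F(X, p) = 1/((4 + 5*21) + (X + p)) = 1/((4 + 105) + (X + p)) = 1/(109 + (X + p)) = 1/(109 + X + p))
d = 32892092/221 (d = 148833 + 1/(109 - 305 - 25) = 148833 + 1/(-221) = 148833 - 1/221 = 32892092/221 ≈ 1.4883e+5)
(d + 333183) + 117254 = (32892092/221 + 333183) + 117254 = 106525535/221 + 117254 = 132438669/221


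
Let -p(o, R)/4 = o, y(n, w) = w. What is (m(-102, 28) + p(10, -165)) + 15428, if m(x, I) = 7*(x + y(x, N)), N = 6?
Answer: 14716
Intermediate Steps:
p(o, R) = -4*o
m(x, I) = 42 + 7*x (m(x, I) = 7*(x + 6) = 7*(6 + x) = 42 + 7*x)
(m(-102, 28) + p(10, -165)) + 15428 = ((42 + 7*(-102)) - 4*10) + 15428 = ((42 - 714) - 40) + 15428 = (-672 - 40) + 15428 = -712 + 15428 = 14716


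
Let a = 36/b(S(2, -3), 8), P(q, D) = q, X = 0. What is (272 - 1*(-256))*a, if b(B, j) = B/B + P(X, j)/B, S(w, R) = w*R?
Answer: 19008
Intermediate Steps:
S(w, R) = R*w
b(B, j) = 1 (b(B, j) = B/B + 0/B = 1 + 0 = 1)
a = 36 (a = 36/1 = 36*1 = 36)
(272 - 1*(-256))*a = (272 - 1*(-256))*36 = (272 + 256)*36 = 528*36 = 19008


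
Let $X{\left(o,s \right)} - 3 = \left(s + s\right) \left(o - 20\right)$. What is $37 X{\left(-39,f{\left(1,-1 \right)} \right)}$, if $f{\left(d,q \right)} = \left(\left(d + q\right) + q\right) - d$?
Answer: $8843$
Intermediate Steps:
$f{\left(d,q \right)} = 2 q$ ($f{\left(d,q \right)} = \left(d + 2 q\right) - d = 2 q$)
$X{\left(o,s \right)} = 3 + 2 s \left(-20 + o\right)$ ($X{\left(o,s \right)} = 3 + \left(s + s\right) \left(o - 20\right) = 3 + 2 s \left(-20 + o\right)$)
$37 X{\left(-39,f{\left(1,-1 \right)} \right)} = 37 \left(3 - 40 \cdot 2 \left(-1\right) + 2 \left(-39\right) 2 \left(-1\right)\right) = 37 \left(3 - -80 + 2 \left(-39\right) \left(-2\right)\right) = 37 \left(3 + 80 + 156\right) = 37 \cdot 239 = 8843$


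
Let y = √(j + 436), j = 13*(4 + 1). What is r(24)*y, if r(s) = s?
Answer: 24*√501 ≈ 537.19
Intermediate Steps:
j = 65 (j = 13*5 = 65)
y = √501 (y = √(65 + 436) = √501 ≈ 22.383)
r(24)*y = 24*√501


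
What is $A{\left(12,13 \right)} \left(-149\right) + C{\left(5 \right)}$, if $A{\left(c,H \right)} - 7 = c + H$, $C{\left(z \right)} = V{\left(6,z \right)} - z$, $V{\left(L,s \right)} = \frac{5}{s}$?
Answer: $-4772$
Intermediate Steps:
$C{\left(z \right)} = - z + \frac{5}{z}$ ($C{\left(z \right)} = \frac{5}{z} - z = - z + \frac{5}{z}$)
$A{\left(c,H \right)} = 7 + H + c$ ($A{\left(c,H \right)} = 7 + \left(c + H\right) = 7 + \left(H + c\right) = 7 + H + c$)
$A{\left(12,13 \right)} \left(-149\right) + C{\left(5 \right)} = \left(7 + 13 + 12\right) \left(-149\right) + \left(\left(-1\right) 5 + \frac{5}{5}\right) = 32 \left(-149\right) + \left(-5 + 5 \cdot \frac{1}{5}\right) = -4768 + \left(-5 + 1\right) = -4768 - 4 = -4772$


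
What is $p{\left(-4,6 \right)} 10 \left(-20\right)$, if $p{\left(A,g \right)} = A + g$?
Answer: $-400$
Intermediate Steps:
$p{\left(-4,6 \right)} 10 \left(-20\right) = \left(-4 + 6\right) 10 \left(-20\right) = 2 \cdot 10 \left(-20\right) = 20 \left(-20\right) = -400$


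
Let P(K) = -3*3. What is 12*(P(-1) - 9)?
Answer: -216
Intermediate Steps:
P(K) = -9
12*(P(-1) - 9) = 12*(-9 - 9) = 12*(-18) = -216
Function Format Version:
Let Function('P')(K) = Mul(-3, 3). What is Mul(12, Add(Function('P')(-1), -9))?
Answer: -216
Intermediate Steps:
Function('P')(K) = -9
Mul(12, Add(Function('P')(-1), -9)) = Mul(12, Add(-9, -9)) = Mul(12, -18) = -216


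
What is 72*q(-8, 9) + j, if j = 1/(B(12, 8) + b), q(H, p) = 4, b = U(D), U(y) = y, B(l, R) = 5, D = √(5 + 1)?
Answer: 5477/19 - √6/19 ≈ 288.13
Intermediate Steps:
D = √6 ≈ 2.4495
b = √6 ≈ 2.4495
j = 1/(5 + √6) ≈ 0.13424
72*q(-8, 9) + j = 72*4 + (5/19 - √6/19) = 288 + (5/19 - √6/19) = 5477/19 - √6/19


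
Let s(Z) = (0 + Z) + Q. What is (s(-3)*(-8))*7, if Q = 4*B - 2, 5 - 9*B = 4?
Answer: 2296/9 ≈ 255.11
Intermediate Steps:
B = ⅑ (B = 5/9 - ⅑*4 = 5/9 - 4/9 = ⅑ ≈ 0.11111)
Q = -14/9 (Q = 4*(⅑) - 2 = 4/9 - 2 = -14/9 ≈ -1.5556)
s(Z) = -14/9 + Z (s(Z) = (0 + Z) - 14/9 = Z - 14/9 = -14/9 + Z)
(s(-3)*(-8))*7 = ((-14/9 - 3)*(-8))*7 = -41/9*(-8)*7 = (328/9)*7 = 2296/9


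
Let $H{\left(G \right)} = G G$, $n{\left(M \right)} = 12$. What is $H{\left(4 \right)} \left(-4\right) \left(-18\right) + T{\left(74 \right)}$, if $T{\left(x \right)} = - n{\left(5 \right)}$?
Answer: $1140$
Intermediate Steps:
$H{\left(G \right)} = G^{2}$
$T{\left(x \right)} = -12$ ($T{\left(x \right)} = \left(-1\right) 12 = -12$)
$H{\left(4 \right)} \left(-4\right) \left(-18\right) + T{\left(74 \right)} = 4^{2} \left(-4\right) \left(-18\right) - 12 = 16 \left(-4\right) \left(-18\right) - 12 = \left(-64\right) \left(-18\right) - 12 = 1152 - 12 = 1140$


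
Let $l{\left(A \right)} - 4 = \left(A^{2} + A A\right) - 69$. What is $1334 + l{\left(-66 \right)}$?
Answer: $9981$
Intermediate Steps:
$l{\left(A \right)} = -65 + 2 A^{2}$ ($l{\left(A \right)} = 4 - \left(69 - A^{2} - A A\right) = 4 + \left(\left(A^{2} + A^{2}\right) - 69\right) = 4 + \left(2 A^{2} - 69\right) = 4 + \left(-69 + 2 A^{2}\right) = -65 + 2 A^{2}$)
$1334 + l{\left(-66 \right)} = 1334 - \left(65 - 2 \left(-66\right)^{2}\right) = 1334 + \left(-65 + 2 \cdot 4356\right) = 1334 + \left(-65 + 8712\right) = 1334 + 8647 = 9981$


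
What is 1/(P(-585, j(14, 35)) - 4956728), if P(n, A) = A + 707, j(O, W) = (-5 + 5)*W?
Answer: -1/4956021 ≈ -2.0177e-7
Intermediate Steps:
j(O, W) = 0 (j(O, W) = 0*W = 0)
P(n, A) = 707 + A
1/(P(-585, j(14, 35)) - 4956728) = 1/((707 + 0) - 4956728) = 1/(707 - 4956728) = 1/(-4956021) = -1/4956021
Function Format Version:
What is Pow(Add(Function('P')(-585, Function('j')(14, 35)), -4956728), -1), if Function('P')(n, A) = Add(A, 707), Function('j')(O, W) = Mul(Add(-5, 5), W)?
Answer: Rational(-1, 4956021) ≈ -2.0177e-7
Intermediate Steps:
Function('j')(O, W) = 0 (Function('j')(O, W) = Mul(0, W) = 0)
Function('P')(n, A) = Add(707, A)
Pow(Add(Function('P')(-585, Function('j')(14, 35)), -4956728), -1) = Pow(Add(Add(707, 0), -4956728), -1) = Pow(Add(707, -4956728), -1) = Pow(-4956021, -1) = Rational(-1, 4956021)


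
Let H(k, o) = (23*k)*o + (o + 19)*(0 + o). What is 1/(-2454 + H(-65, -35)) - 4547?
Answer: -229309756/50431 ≈ -4547.0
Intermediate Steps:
H(k, o) = o*(19 + o) + 23*k*o (H(k, o) = 23*k*o + (19 + o)*o = 23*k*o + o*(19 + o) = o*(19 + o) + 23*k*o)
1/(-2454 + H(-65, -35)) - 4547 = 1/(-2454 - 35*(19 - 35 + 23*(-65))) - 4547 = 1/(-2454 - 35*(19 - 35 - 1495)) - 4547 = 1/(-2454 - 35*(-1511)) - 4547 = 1/(-2454 + 52885) - 4547 = 1/50431 - 4547 = -229309756/50431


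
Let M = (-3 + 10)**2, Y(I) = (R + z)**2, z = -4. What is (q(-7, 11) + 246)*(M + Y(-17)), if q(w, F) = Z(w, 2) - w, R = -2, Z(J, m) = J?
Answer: 20910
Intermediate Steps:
Y(I) = 36 (Y(I) = (-2 - 4)**2 = (-6)**2 = 36)
q(w, F) = 0 (q(w, F) = w - w = 0)
M = 49 (M = 7**2 = 49)
(q(-7, 11) + 246)*(M + Y(-17)) = (0 + 246)*(49 + 36) = 246*85 = 20910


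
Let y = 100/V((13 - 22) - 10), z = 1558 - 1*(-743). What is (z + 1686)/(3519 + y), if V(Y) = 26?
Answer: 51831/45797 ≈ 1.1318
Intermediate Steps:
z = 2301 (z = 1558 + 743 = 2301)
y = 50/13 (y = 100/26 = 100*(1/26) = 50/13 ≈ 3.8462)
(z + 1686)/(3519 + y) = (2301 + 1686)/(3519 + 50/13) = 3987/(45797/13) = 3987*(13/45797) = 51831/45797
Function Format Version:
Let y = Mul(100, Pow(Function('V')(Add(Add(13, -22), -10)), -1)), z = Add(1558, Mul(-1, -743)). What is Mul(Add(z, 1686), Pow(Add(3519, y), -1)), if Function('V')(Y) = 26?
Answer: Rational(51831, 45797) ≈ 1.1318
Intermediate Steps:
z = 2301 (z = Add(1558, 743) = 2301)
y = Rational(50, 13) (y = Mul(100, Pow(26, -1)) = Mul(100, Rational(1, 26)) = Rational(50, 13) ≈ 3.8462)
Mul(Add(z, 1686), Pow(Add(3519, y), -1)) = Mul(Add(2301, 1686), Pow(Add(3519, Rational(50, 13)), -1)) = Mul(3987, Pow(Rational(45797, 13), -1)) = Mul(3987, Rational(13, 45797)) = Rational(51831, 45797)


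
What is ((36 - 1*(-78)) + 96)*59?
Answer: 12390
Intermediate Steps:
((36 - 1*(-78)) + 96)*59 = ((36 + 78) + 96)*59 = (114 + 96)*59 = 210*59 = 12390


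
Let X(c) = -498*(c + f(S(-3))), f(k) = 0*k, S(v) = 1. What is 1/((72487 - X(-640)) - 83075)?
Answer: -1/329308 ≈ -3.0367e-6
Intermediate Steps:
f(k) = 0
X(c) = -498*c (X(c) = -498*(c + 0) = -498*c)
1/((72487 - X(-640)) - 83075) = 1/((72487 - (-498)*(-640)) - 83075) = 1/((72487 - 1*318720) - 83075) = 1/((72487 - 318720) - 83075) = 1/(-246233 - 83075) = 1/(-329308) = -1/329308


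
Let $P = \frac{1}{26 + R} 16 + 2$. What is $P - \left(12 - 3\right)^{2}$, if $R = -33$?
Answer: $- \frac{569}{7} \approx -81.286$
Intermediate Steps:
$P = - \frac{2}{7}$ ($P = \frac{1}{26 - 33} \cdot 16 + 2 = \frac{1}{-7} \cdot 16 + 2 = \left(- \frac{1}{7}\right) 16 + 2 = - \frac{16}{7} + 2 = - \frac{2}{7} \approx -0.28571$)
$P - \left(12 - 3\right)^{2} = - \frac{2}{7} - \left(12 - 3\right)^{2} = - \frac{2}{7} - 9^{2} = - \frac{2}{7} - 81 = - \frac{569}{7}$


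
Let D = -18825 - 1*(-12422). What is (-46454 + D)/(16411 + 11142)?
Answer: -52857/27553 ≈ -1.9184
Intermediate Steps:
D = -6403 (D = -18825 + 12422 = -6403)
(-46454 + D)/(16411 + 11142) = (-46454 - 6403)/(16411 + 11142) = -52857/27553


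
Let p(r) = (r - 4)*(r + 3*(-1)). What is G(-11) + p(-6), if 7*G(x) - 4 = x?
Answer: 89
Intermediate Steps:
G(x) = 4/7 + x/7
p(r) = (-4 + r)*(-3 + r) (p(r) = (-4 + r)*(r - 3) = (-4 + r)*(-3 + r))
G(-11) + p(-6) = (4/7 + (1/7)*(-11)) + (12 + (-6)**2 - 7*(-6)) = (4/7 - 11/7) + (12 + 36 + 42) = -1 + 90 = 89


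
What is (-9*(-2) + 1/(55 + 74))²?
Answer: 5396329/16641 ≈ 324.28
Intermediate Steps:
(-9*(-2) + 1/(55 + 74))² = (18 + 1/129)² = (2323/129)² = 5396329/16641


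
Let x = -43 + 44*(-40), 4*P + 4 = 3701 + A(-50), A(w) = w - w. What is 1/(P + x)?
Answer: -4/3515 ≈ -0.0011380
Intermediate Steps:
A(w) = 0
P = 3697/4 (P = -1 + (3701 + 0)/4 = -1 + (¼)*3701 = -1 + 3701/4 = 3697/4 ≈ 924.25)
x = -1803 (x = -43 - 1760 = -1803)
1/(P + x) = 1/(3697/4 - 1803) = 1/(-3515/4) = -4/3515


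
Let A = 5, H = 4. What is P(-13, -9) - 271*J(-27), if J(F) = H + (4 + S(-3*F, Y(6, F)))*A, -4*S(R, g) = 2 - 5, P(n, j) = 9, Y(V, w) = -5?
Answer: -30045/4 ≈ -7511.3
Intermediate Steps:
S(R, g) = ¾ (S(R, g) = -(2 - 5)/4 = -¼*(-3) = ¾)
J(F) = 111/4 (J(F) = 4 + (4 + ¾)*5 = 4 + (19/4)*5 = 4 + 95/4 = 111/4)
P(-13, -9) - 271*J(-27) = 9 - 271*111/4 = 9 - 30081/4 = -30045/4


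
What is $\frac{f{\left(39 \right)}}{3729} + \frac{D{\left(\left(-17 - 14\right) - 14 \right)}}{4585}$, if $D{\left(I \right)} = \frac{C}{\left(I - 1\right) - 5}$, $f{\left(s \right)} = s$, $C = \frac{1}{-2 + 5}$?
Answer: $\frac{9118322}{871970715} \approx 0.010457$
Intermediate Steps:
$C = \frac{1}{3} \approx 0.33333$
$D{\left(I \right)} = \frac{1}{3 \left(-6 + I\right)}$ ($D{\left(I \right)} = \frac{1}{\left(I - 1\right) - 5} \cdot \frac{1}{3} = \frac{1}{\left(-1 + I\right) - 5} \cdot \frac{1}{3} = \frac{1}{-6 + I} \frac{1}{3} = \frac{1}{3 \left(-6 + I\right)}$)
$\frac{f{\left(39 \right)}}{3729} + \frac{D{\left(\left(-17 - 14\right) - 14 \right)}}{4585} = \frac{39}{3729} + \frac{\frac{1}{3} \frac{1}{-6 - 45}}{4585} = 39 \cdot \frac{1}{3729} + \frac{1}{3 \left(-6 - 45\right)} \frac{1}{4585} = \frac{13}{1243} + \frac{1}{3 \left(-6 - 45\right)} \frac{1}{4585} = \frac{13}{1243} + \frac{1}{3 \left(-51\right)} \frac{1}{4585} = \frac{13}{1243} + \frac{1}{3} \left(- \frac{1}{51}\right) \frac{1}{4585} = \frac{13}{1243} - \frac{1}{701505} = \frac{9118322}{871970715}$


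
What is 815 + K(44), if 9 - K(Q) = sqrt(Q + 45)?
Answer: 824 - sqrt(89) ≈ 814.57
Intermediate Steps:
K(Q) = 9 - sqrt(45 + Q) (K(Q) = 9 - sqrt(Q + 45) = 9 - sqrt(45 + Q))
815 + K(44) = 815 + (9 - sqrt(45 + 44)) = 815 + (9 - sqrt(89)) = 824 - sqrt(89)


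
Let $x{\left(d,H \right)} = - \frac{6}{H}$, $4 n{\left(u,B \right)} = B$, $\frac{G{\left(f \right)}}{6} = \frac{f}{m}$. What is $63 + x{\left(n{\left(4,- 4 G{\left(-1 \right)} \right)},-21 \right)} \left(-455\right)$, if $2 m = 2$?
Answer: $-67$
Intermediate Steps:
$m = 1$ ($m = \frac{1}{2} \cdot 2 = 1$)
$G{\left(f \right)} = 6 f$ ($G{\left(f \right)} = 6 \frac{f}{1} = 6 f 1 = 6 f$)
$n{\left(u,B \right)} = \frac{B}{4}$
$63 + x{\left(n{\left(4,- 4 G{\left(-1 \right)} \right)},-21 \right)} \left(-455\right) = 63 + - \frac{6}{-21} \left(-455\right) = 63 + \left(-6\right) \left(- \frac{1}{21}\right) \left(-455\right) = 63 + \frac{2}{7} \left(-455\right) = 63 - 130 = -67$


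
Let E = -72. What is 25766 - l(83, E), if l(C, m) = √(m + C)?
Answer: 25766 - √11 ≈ 25763.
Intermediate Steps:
l(C, m) = √(C + m)
25766 - l(83, E) = 25766 - √(83 - 72) = 25766 - √11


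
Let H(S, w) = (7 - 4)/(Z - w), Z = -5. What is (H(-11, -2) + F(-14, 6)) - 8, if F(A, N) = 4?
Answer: -5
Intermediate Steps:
H(S, w) = 3/(-5 - w) (H(S, w) = (7 - 4)/(-5 - w) = 3/(-5 - w))
(H(-11, -2) + F(-14, 6)) - 8 = (-3/(5 - 2) + 4) - 8 = (-3/3 + 4) - 8 = (-3*⅓ + 4) - 8 = (-1 + 4) - 8 = 3 - 8 = -5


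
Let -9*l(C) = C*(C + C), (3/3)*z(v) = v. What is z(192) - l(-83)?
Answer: 15506/9 ≈ 1722.9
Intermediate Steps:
z(v) = v
l(C) = -2*C**2/9 (l(C) = -C*(C + C)/9 = -C*2*C/9 = -2*C**2/9)
z(192) - l(-83) = 192 - (-2)*(-83)**2/9 = 192 - (-2)*6889/9 = 192 - 1*(-13778/9) = 192 + 13778/9 = 15506/9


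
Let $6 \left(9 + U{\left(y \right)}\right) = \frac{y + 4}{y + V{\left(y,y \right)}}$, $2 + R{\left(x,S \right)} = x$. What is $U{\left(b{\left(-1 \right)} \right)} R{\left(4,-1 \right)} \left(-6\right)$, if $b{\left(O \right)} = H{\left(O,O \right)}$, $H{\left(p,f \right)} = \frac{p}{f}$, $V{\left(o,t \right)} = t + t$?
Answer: $\frac{314}{3} \approx 104.67$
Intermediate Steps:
$V{\left(o,t \right)} = 2 t$
$R{\left(x,S \right)} = -2 + x$
$b{\left(O \right)} = 1$ ($b{\left(O \right)} = \frac{O}{O} = 1$)
$U{\left(y \right)} = -9 + \frac{4 + y}{18 y}$ ($U{\left(y \right)} = -9 + \frac{\left(y + 4\right) \frac{1}{y + 2 y}}{6} = -9 + \frac{\left(4 + y\right) \frac{1}{3 y}}{6} = -9 + \frac{\frac{1}{3} \frac{1}{y} \left(4 + y\right)}{6} = -9 + \frac{4 + y}{18 y}$)
$U{\left(b{\left(-1 \right)} \right)} R{\left(4,-1 \right)} \left(-6\right) = \frac{4 - 161}{18 \cdot 1} \left(-2 + 4\right) \left(-6\right) = \frac{1}{18} \cdot 1 \left(4 - 161\right) 2 \left(-6\right) = \frac{1}{18} \cdot 1 \left(-157\right) 2 \left(-6\right) = \left(- \frac{157}{18}\right) 2 \left(-6\right) = \left(- \frac{157}{9}\right) \left(-6\right) = \frac{314}{3}$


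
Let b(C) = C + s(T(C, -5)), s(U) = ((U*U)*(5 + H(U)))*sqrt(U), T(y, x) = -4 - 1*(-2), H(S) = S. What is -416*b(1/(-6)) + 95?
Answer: 493/3 - 4992*I*sqrt(2) ≈ 164.33 - 7059.8*I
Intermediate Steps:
T(y, x) = -2 (T(y, x) = -4 + 2 = -2)
s(U) = U**(5/2)*(5 + U) (s(U) = ((U*U)*(5 + U))*sqrt(U) = (U**2*(5 + U))*sqrt(U) = U**(5/2)*(5 + U))
b(C) = C + 12*I*sqrt(2) (b(C) = C + (-2)**(5/2)*(5 - 2) = C + (4*I*sqrt(2))*3 = C + 12*I*sqrt(2))
-416*b(1/(-6)) + 95 = -416*(1/(-6) + 12*I*sqrt(2)) + 95 = -416*(-1/6 + 12*I*sqrt(2)) + 95 = (208/3 - 4992*I*sqrt(2)) + 95 = 493/3 - 4992*I*sqrt(2)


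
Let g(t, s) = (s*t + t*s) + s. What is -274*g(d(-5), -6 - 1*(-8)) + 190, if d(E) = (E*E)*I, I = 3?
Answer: -82558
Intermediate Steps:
d(E) = 3*E² (d(E) = (E*E)*3 = E²*3 = 3*E²)
g(t, s) = s + 2*s*t (g(t, s) = (s*t + s*t) + s = 2*s*t + s = s + 2*s*t)
-274*g(d(-5), -6 - 1*(-8)) + 190 = -274*(-6 - 1*(-8))*(1 + 2*(3*(-5)²)) + 190 = -274*(-6 + 8)*(1 + 2*(3*25)) + 190 = -548*(1 + 2*75) + 190 = -548*(1 + 150) + 190 = -548*151 + 190 = -274*302 + 190 = -82748 + 190 = -82558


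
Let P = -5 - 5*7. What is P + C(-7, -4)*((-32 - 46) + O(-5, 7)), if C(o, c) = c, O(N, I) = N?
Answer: 292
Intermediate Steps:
P = -40 (P = -5 - 35 = -40)
P + C(-7, -4)*((-32 - 46) + O(-5, 7)) = -40 - 4*((-32 - 46) - 5) = -40 - 4*(-78 - 5) = -40 - 4*(-83) = -40 + 332 = 292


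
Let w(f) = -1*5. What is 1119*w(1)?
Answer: -5595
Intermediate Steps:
w(f) = -5
1119*w(1) = 1119*(-5) = -5595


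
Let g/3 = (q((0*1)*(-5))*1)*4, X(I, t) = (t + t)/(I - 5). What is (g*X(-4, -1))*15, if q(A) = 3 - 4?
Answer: -40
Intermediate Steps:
q(A) = -1
X(I, t) = 2*t/(-5 + I) (X(I, t) = (2*t)/(-5 + I) = 2*t/(-5 + I))
g = -12 (g = 3*(-1*1*4) = 3*(-1*4) = 3*(-4) = -12)
(g*X(-4, -1))*15 = -24*(-1)/(-5 - 4)*15 = -24*(-1)/(-9)*15 = -24*(-1)*(-1)/9*15 = -12*2/9*15 = -8/3*15 = -40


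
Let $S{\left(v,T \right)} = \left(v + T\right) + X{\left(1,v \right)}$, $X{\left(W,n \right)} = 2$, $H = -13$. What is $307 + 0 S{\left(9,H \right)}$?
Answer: $307$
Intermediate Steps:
$S{\left(v,T \right)} = 2 + T + v$ ($S{\left(v,T \right)} = \left(v + T\right) + 2 = \left(T + v\right) + 2 = 2 + T + v$)
$307 + 0 S{\left(9,H \right)} = 307 + 0 \left(2 - 13 + 9\right) = 307 + 0 \left(-2\right) = 307 + 0 = 307$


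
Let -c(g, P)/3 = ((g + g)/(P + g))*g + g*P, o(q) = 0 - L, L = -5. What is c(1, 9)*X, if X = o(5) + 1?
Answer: -828/5 ≈ -165.60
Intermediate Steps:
o(q) = 5 (o(q) = 0 - 1*(-5) = 0 + 5 = 5)
X = 6 (X = 5 + 1 = 6)
c(g, P) = -6*g²/(P + g) - 3*P*g (c(g, P) = -3*(((g + g)/(P + g))*g + g*P) = -3*(((2*g)/(P + g))*g + P*g) = -3*((2*g/(P + g))*g + P*g) = -3*(2*g²/(P + g) + P*g) = -3*(P*g + 2*g²/(P + g)) = -6*g²/(P + g) - 3*P*g)
c(1, 9)*X = -3*1*(9² + 2*1 + 9*1)/(9 + 1)*6 = -3*1*(81 + 2 + 9)/10*6 = -3*1*⅒*92*6 = -138/5*6 = -828/5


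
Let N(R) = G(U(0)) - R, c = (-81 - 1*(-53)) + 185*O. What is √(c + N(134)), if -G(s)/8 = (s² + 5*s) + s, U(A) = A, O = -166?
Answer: 2*I*√7718 ≈ 175.7*I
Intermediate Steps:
G(s) = -48*s - 8*s² (G(s) = -8*((s² + 5*s) + s) = -8*(s² + 6*s) = -48*s - 8*s²)
c = -30738 (c = (-81 - 1*(-53)) + 185*(-166) = (-81 + 53) - 30710 = -28 - 30710 = -30738)
N(R) = -R (N(R) = -8*0*(6 + 0) - R = -8*0*6 - R = 0 - R = -R)
√(c + N(134)) = √(-30738 - 1*134) = √(-30738 - 134) = √(-30872) = 2*I*√7718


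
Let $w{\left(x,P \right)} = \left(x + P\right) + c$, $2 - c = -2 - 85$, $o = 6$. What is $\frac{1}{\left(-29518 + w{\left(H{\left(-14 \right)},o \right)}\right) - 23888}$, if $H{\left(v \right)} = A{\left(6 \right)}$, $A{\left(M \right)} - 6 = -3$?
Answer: $- \frac{1}{53308} \approx -1.8759 \cdot 10^{-5}$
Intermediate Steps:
$A{\left(M \right)} = 3$ ($A{\left(M \right)} = 6 - 3 = 3$)
$H{\left(v \right)} = 3$
$c = 89$ ($c = 2 - \left(-2 - 85\right) = 2 - -87 = 2 + 87 = 89$)
$w{\left(x,P \right)} = 89 + P + x$ ($w{\left(x,P \right)} = \left(x + P\right) + 89 = \left(P + x\right) + 89 = 89 + P + x$)
$\frac{1}{\left(-29518 + w{\left(H{\left(-14 \right)},o \right)}\right) - 23888} = \frac{1}{\left(-29518 + \left(89 + 6 + 3\right)\right) - 23888} = \frac{1}{\left(-29518 + 98\right) - 23888} = \frac{1}{-29420 - 23888} = \frac{1}{-53308} = - \frac{1}{53308}$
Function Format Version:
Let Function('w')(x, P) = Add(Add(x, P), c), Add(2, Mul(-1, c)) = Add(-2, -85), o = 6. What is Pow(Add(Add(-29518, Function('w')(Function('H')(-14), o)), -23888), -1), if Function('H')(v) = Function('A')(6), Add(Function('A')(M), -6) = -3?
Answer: Rational(-1, 53308) ≈ -1.8759e-5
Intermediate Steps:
Function('A')(M) = 3 (Function('A')(M) = Add(6, -3) = 3)
Function('H')(v) = 3
c = 89 (c = Add(2, Mul(-1, Add(-2, -85))) = Add(2, Mul(-1, -87)) = Add(2, 87) = 89)
Function('w')(x, P) = Add(89, P, x) (Function('w')(x, P) = Add(Add(x, P), 89) = Add(Add(P, x), 89) = Add(89, P, x))
Pow(Add(Add(-29518, Function('w')(Function('H')(-14), o)), -23888), -1) = Pow(Add(Add(-29518, Add(89, 6, 3)), -23888), -1) = Pow(Add(Add(-29518, 98), -23888), -1) = Pow(Add(-29420, -23888), -1) = Pow(-53308, -1) = Rational(-1, 53308)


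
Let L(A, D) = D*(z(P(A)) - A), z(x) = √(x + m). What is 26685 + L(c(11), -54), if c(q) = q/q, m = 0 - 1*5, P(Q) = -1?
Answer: 26739 - 54*I*√6 ≈ 26739.0 - 132.27*I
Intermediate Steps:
m = -5 (m = 0 - 5 = -5)
c(q) = 1
z(x) = √(-5 + x) (z(x) = √(x - 5) = √(-5 + x))
L(A, D) = D*(-A + I*√6) (L(A, D) = D*(√(-5 - 1) - A) = D*(√(-6) - A) = D*(I*√6 - A) = D*(-A + I*√6))
26685 + L(c(11), -54) = 26685 - 54*(-1*1 + I*√6) = 26685 - 54*(-1 + I*√6) = 26685 + (54 - 54*I*√6) = 26739 - 54*I*√6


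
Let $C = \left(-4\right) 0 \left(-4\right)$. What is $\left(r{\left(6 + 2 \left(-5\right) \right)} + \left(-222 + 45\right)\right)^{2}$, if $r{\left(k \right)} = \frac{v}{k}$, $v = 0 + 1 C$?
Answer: $31329$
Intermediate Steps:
$C = 0$ ($C = 0 \left(-4\right) = 0$)
$v = 0$ ($v = 0 + 1 \cdot 0 = 0 + 0 = 0$)
$r{\left(k \right)} = 0$ ($r{\left(k \right)} = \frac{0}{k} = 0$)
$\left(r{\left(6 + 2 \left(-5\right) \right)} + \left(-222 + 45\right)\right)^{2} = \left(0 + \left(-222 + 45\right)\right)^{2} = \left(0 - 177\right)^{2} = \left(-177\right)^{2} = 31329$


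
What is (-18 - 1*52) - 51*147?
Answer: -7567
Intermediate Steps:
(-18 - 1*52) - 51*147 = (-18 - 52) - 7497 = -70 - 7497 = -7567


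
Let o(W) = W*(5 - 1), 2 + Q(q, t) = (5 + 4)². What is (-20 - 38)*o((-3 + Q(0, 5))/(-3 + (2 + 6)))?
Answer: -17632/5 ≈ -3526.4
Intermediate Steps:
Q(q, t) = 79 (Q(q, t) = -2 + (5 + 4)² = -2 + 9² = -2 + 81 = 79)
o(W) = 4*W (o(W) = W*4 = 4*W)
(-20 - 38)*o((-3 + Q(0, 5))/(-3 + (2 + 6))) = (-20 - 38)*(4*((-3 + 79)/(-3 + (2 + 6)))) = -232*76/(-3 + 8) = -232*76/5 = -58*304/5 = -17632/5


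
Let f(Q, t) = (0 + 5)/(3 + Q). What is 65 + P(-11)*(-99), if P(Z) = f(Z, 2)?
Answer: 1015/8 ≈ 126.88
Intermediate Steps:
f(Q, t) = 5/(3 + Q)
P(Z) = 5/(3 + Z)
65 + P(-11)*(-99) = 65 + (5/(3 - 11))*(-99) = 65 + (5/(-8))*(-99) = 65 + (5*(-⅛))*(-99) = 65 - 5/8*(-99) = 65 + 495/8 = 1015/8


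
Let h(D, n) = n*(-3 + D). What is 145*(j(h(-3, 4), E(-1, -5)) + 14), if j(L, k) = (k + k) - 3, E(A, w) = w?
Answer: 145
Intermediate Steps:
j(L, k) = -3 + 2*k (j(L, k) = 2*k - 3 = -3 + 2*k)
145*(j(h(-3, 4), E(-1, -5)) + 14) = 145*((-3 + 2*(-5)) + 14) = 145*((-3 - 10) + 14) = 145*(-13 + 14) = 145*1 = 145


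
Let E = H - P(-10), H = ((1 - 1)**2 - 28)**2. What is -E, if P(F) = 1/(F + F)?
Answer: -15681/20 ≈ -784.05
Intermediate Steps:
P(F) = 1/(2*F)
H = 784 (H = (0**2 - 28)**2 = (0 - 28)**2 = (-28)**2 = 784)
E = 15681/20 (E = 784 - 1/(2*(-10)) = 784 - (-1)/(2*10) = 784 - 1*(-1/20) = 784 + 1/20 = 15681/20 ≈ 784.05)
-E = -1*15681/20 = -15681/20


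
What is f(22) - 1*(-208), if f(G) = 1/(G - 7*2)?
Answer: 1665/8 ≈ 208.13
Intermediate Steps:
f(G) = 1/(-14 + G) (f(G) = 1/(G - 14) = 1/(-14 + G))
f(22) - 1*(-208) = 1/(-14 + 22) - 1*(-208) = 1/8 + 208 = ⅛ + 208 = 1665/8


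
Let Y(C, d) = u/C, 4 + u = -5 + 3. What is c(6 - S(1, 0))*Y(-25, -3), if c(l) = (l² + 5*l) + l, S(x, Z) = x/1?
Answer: 66/5 ≈ 13.200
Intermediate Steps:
S(x, Z) = x (S(x, Z) = x*1 = x)
u = -6 (u = -4 + (-5 + 3) = -4 - 2 = -6)
Y(C, d) = -6/C
c(l) = l² + 6*l
c(6 - S(1, 0))*Y(-25, -3) = ((6 - 1*1)*(6 + (6 - 1*1)))*(-6/(-25)) = ((6 - 1)*(6 + (6 - 1)))*(-6*(-1/25)) = (5*(6 + 5))*(6/25) = (5*11)*(6/25) = 55*(6/25) = 66/5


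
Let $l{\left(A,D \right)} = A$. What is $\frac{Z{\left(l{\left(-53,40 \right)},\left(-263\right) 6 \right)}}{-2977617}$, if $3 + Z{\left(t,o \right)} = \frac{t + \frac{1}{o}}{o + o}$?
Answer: $\frac{14856869}{14829032899656} \approx 1.0019 \cdot 10^{-6}$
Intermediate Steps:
$Z{\left(t,o \right)} = -3 + \frac{t + \frac{1}{o}}{2 o}$ ($Z{\left(t,o \right)} = -3 + \frac{t + \frac{1}{o}}{o + o} = -3 + \frac{t + \frac{1}{o}}{2 o}$)
$\frac{Z{\left(l{\left(-53,40 \right)},\left(-263\right) 6 \right)}}{-2977617} = \frac{-3 + \frac{1}{2 \cdot 2490084} + \frac{1}{2} \left(-53\right) \frac{1}{\left(-263\right) 6}}{-2977617} = \left(-3 + \frac{1}{2 \cdot 2490084} + \frac{1}{2} \left(-53\right) \frac{1}{-1578}\right) \left(- \frac{1}{2977617}\right) = \left(-3 + \frac{1}{2} \cdot \frac{1}{2490084} + \frac{1}{2} \left(-53\right) \left(- \frac{1}{1578}\right)\right) \left(- \frac{1}{2977617}\right) = \left(-3 + \frac{1}{4980168} + \frac{53}{3156}\right) \left(- \frac{1}{2977617}\right) = \left(- \frac{14856869}{4980168}\right) \left(- \frac{1}{2977617}\right) = \frac{14856869}{14829032899656}$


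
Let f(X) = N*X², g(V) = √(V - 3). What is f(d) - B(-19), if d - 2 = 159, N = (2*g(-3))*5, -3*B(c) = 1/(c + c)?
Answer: -1/114 + 259210*I*√6 ≈ -0.0087719 + 6.3493e+5*I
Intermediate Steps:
g(V) = √(-3 + V)
B(c) = -1/(6*c) (B(c) = -1/(3*(c + c)) = -1/(2*c)/3 = -1/(6*c))
N = 10*I*√6 (N = (2*√(-3 - 3))*5 = (2*√(-6))*5 = (2*(I*√6))*5 = (2*I*√6)*5 = 10*I*√6 ≈ 24.495*I)
d = 161 (d = 2 + 159 = 161)
f(X) = 10*I*√6*X² (f(X) = (10*I*√6)*X² = 10*I*√6*X²)
f(d) - B(-19) = 10*I*√6*161² - (-1)/(6*(-19)) = 10*I*√6*25921 - (-1)*(-1)/(6*19) = 259210*I*√6 - 1*1/114 = 259210*I*√6 - 1/114 = -1/114 + 259210*I*√6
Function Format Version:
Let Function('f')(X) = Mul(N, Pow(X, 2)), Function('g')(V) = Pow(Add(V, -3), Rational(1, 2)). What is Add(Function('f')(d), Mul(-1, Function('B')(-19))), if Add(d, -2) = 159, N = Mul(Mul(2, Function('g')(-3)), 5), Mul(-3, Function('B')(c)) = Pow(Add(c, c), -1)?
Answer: Add(Rational(-1, 114), Mul(259210, I, Pow(6, Rational(1, 2)))) ≈ Add(-0.0087719, Mul(6.3493e+5, I))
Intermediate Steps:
Function('g')(V) = Pow(Add(-3, V), Rational(1, 2))
Function('B')(c) = Mul(Rational(-1, 6), Pow(c, -1)) (Function('B')(c) = Mul(Rational(-1, 3), Pow(Add(c, c), -1)) = Mul(Rational(-1, 3), Pow(Mul(2, c), -1)) = Mul(Rational(-1, 3), Mul(Rational(1, 2), Pow(c, -1))) = Mul(Rational(-1, 6), Pow(c, -1)))
N = Mul(10, I, Pow(6, Rational(1, 2))) (N = Mul(Mul(2, Pow(Add(-3, -3), Rational(1, 2))), 5) = Mul(Mul(2, Pow(-6, Rational(1, 2))), 5) = Mul(Mul(2, Mul(I, Pow(6, Rational(1, 2)))), 5) = Mul(Mul(2, I, Pow(6, Rational(1, 2))), 5) = Mul(10, I, Pow(6, Rational(1, 2))) ≈ Mul(24.495, I))
d = 161 (d = Add(2, 159) = 161)
Function('f')(X) = Mul(10, I, Pow(6, Rational(1, 2)), Pow(X, 2)) (Function('f')(X) = Mul(Mul(10, I, Pow(6, Rational(1, 2))), Pow(X, 2)) = Mul(10, I, Pow(6, Rational(1, 2)), Pow(X, 2)))
Add(Function('f')(d), Mul(-1, Function('B')(-19))) = Add(Mul(10, I, Pow(6, Rational(1, 2)), Pow(161, 2)), Mul(-1, Mul(Rational(-1, 6), Pow(-19, -1)))) = Add(Mul(10, I, Pow(6, Rational(1, 2)), 25921), Mul(-1, Mul(Rational(-1, 6), Rational(-1, 19)))) = Add(Mul(259210, I, Pow(6, Rational(1, 2))), Mul(-1, Rational(1, 114))) = Add(Mul(259210, I, Pow(6, Rational(1, 2))), Rational(-1, 114)) = Add(Rational(-1, 114), Mul(259210, I, Pow(6, Rational(1, 2))))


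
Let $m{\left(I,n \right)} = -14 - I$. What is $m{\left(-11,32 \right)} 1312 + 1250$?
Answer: $-2686$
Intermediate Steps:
$m{\left(-11,32 \right)} 1312 + 1250 = \left(-14 - -11\right) 1312 + 1250 = \left(-14 + 11\right) 1312 + 1250 = \left(-3\right) 1312 + 1250 = -3936 + 1250 = -2686$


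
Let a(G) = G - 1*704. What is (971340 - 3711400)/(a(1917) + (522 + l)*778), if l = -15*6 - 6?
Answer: -2740060/332641 ≈ -8.2373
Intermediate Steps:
l = -96 (l = -90 - 6 = -96)
a(G) = -704 + G (a(G) = G - 704 = -704 + G)
(971340 - 3711400)/(a(1917) + (522 + l)*778) = (971340 - 3711400)/((-704 + 1917) + (522 - 96)*778) = -2740060/(1213 + 426*778) = -2740060/(1213 + 331428) = -2740060/332641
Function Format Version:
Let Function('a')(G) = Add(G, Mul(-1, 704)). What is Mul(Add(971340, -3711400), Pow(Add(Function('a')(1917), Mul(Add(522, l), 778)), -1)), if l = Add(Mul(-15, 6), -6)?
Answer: Rational(-2740060, 332641) ≈ -8.2373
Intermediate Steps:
l = -96 (l = Add(-90, -6) = -96)
Function('a')(G) = Add(-704, G) (Function('a')(G) = Add(G, -704) = Add(-704, G))
Mul(Add(971340, -3711400), Pow(Add(Function('a')(1917), Mul(Add(522, l), 778)), -1)) = Mul(Add(971340, -3711400), Pow(Add(Add(-704, 1917), Mul(Add(522, -96), 778)), -1)) = Mul(-2740060, Pow(Add(1213, Mul(426, 778)), -1)) = Mul(-2740060, Pow(Add(1213, 331428), -1)) = Mul(-2740060, Pow(332641, -1)) = Mul(-2740060, Rational(1, 332641)) = Rational(-2740060, 332641)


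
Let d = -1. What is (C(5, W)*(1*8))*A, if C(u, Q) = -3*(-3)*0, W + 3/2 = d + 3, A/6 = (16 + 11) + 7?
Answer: 0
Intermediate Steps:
A = 204 (A = 6*((16 + 11) + 7) = 6*(27 + 7) = 6*34 = 204)
W = ½ (W = -3/2 + (-1 + 3) = -3/2 + 2 = ½ ≈ 0.50000)
C(u, Q) = 0 (C(u, Q) = 9*0 = 0)
(C(5, W)*(1*8))*A = (0*(1*8))*204 = (0*8)*204 = 0*204 = 0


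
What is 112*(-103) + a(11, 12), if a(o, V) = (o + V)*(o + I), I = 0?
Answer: -11283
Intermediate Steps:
a(o, V) = o*(V + o) (a(o, V) = (o + V)*(o + 0) = (V + o)*o = o*(V + o))
112*(-103) + a(11, 12) = 112*(-103) + 11*(12 + 11) = -11536 + 11*23 = -11536 + 253 = -11283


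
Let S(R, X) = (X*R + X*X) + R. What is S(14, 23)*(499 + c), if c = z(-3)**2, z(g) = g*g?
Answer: 501700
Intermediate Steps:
S(R, X) = R + X**2 + R*X (S(R, X) = (R*X + X**2) + R = (X**2 + R*X) + R = R + X**2 + R*X)
z(g) = g**2
c = 81 (c = ((-3)**2)**2 = 9**2 = 81)
S(14, 23)*(499 + c) = (14 + 23**2 + 14*23)*(499 + 81) = (14 + 529 + 322)*580 = 865*580 = 501700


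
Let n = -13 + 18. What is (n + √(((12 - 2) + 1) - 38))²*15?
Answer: -30 + 450*I*√3 ≈ -30.0 + 779.42*I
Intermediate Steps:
n = 5
(n + √(((12 - 2) + 1) - 38))²*15 = (5 + √(((12 - 2) + 1) - 38))²*15 = (5 + √((10 + 1) - 38))²*15 = (5 + √(11 - 38))²*15 = (5 + √(-27))²*15 = (5 + 3*I*√3)²*15 = 15*(5 + 3*I*√3)²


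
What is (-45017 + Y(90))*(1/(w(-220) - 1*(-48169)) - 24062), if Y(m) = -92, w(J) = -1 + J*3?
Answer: 51565789261955/47508 ≈ 1.0854e+9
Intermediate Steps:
w(J) = -1 + 3*J
(-45017 + Y(90))*(1/(w(-220) - 1*(-48169)) - 24062) = (-45017 - 92)*(1/((-1 + 3*(-220)) - 1*(-48169)) - 24062) = -45109*(1/((-1 - 660) + 48169) - 24062) = -45109*(1/(-661 + 48169) - 24062) = -45109*(1/47508 - 24062) = -45109*(-1143137495/47508) = 51565789261955/47508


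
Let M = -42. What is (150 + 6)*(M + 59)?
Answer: 2652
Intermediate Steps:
(150 + 6)*(M + 59) = (150 + 6)*(-42 + 59) = 156*17 = 2652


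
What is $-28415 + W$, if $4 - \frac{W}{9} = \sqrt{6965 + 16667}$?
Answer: $-28379 - 36 \sqrt{1477} \approx -29763.0$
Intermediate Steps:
$W = 36 - 36 \sqrt{1477}$ ($W = 36 - 9 \sqrt{6965 + 16667} = 36 - 9 \sqrt{23632} = 36 - 9 \cdot 4 \sqrt{1477} = 36 - 36 \sqrt{1477} \approx -1347.5$)
$-28415 + W = -28415 + \left(36 - 36 \sqrt{1477}\right) = -28379 - 36 \sqrt{1477}$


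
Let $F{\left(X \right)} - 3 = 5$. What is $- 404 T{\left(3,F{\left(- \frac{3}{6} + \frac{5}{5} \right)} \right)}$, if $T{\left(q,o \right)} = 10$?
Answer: $-4040$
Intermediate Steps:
$F{\left(X \right)} = 8$ ($F{\left(X \right)} = 3 + 5 = 8$)
$- 404 T{\left(3,F{\left(- \frac{3}{6} + \frac{5}{5} \right)} \right)} = \left(-404\right) 10 = -4040$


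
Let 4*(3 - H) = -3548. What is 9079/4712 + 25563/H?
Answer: 64266583/2096840 ≈ 30.649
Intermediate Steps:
H = 890 (H = 3 - 1/4*(-3548) = 3 + 887 = 890)
9079/4712 + 25563/H = 9079/4712 + 25563/890 = 64266583/2096840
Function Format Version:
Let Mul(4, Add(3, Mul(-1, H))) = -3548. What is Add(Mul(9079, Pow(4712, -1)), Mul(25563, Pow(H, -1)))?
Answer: Rational(64266583, 2096840) ≈ 30.649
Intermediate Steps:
H = 890 (H = Add(3, Mul(Rational(-1, 4), -3548)) = Add(3, 887) = 890)
Add(Mul(9079, Pow(4712, -1)), Mul(25563, Pow(H, -1))) = Add(Mul(9079, Pow(4712, -1)), Mul(25563, Pow(890, -1))) = Add(Mul(9079, Rational(1, 4712)), Mul(25563, Rational(1, 890))) = Add(Rational(9079, 4712), Rational(25563, 890)) = Rational(64266583, 2096840)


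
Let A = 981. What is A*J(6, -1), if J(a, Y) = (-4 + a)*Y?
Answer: -1962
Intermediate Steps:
J(a, Y) = Y*(-4 + a)
A*J(6, -1) = 981*(-(-4 + 6)) = 981*(-1*2) = 981*(-2) = -1962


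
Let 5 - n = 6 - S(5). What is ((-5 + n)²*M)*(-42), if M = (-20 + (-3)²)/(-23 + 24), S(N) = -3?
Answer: 37422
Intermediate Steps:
n = -4 (n = 5 - (6 - 1*(-3)) = 5 - (6 + 3) = 5 - 1*9 = 5 - 9 = -4)
M = -11 (M = (-20 + 9)/1 = -11*1 = -11)
((-5 + n)²*M)*(-42) = ((-5 - 4)²*(-11))*(-42) = ((-9)²*(-11))*(-42) = (81*(-11))*(-42) = -891*(-42) = 37422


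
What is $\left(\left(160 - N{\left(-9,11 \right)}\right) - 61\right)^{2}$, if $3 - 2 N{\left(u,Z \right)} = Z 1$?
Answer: $10609$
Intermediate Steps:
$N{\left(u,Z \right)} = \frac{3}{2} - \frac{Z}{2}$ ($N{\left(u,Z \right)} = \frac{3}{2} - \frac{Z 1}{2} = \frac{3}{2} - \frac{Z}{2}$)
$\left(\left(160 - N{\left(-9,11 \right)}\right) - 61\right)^{2} = \left(\left(160 - \left(\frac{3}{2} - \frac{11}{2}\right)\right) - 61\right)^{2} = \left(\left(160 - -4\right) - 61\right)^{2} = \left(\left(160 + 4\right) - 61\right)^{2} = \left(164 - 61\right)^{2} = 103^{2} = 10609$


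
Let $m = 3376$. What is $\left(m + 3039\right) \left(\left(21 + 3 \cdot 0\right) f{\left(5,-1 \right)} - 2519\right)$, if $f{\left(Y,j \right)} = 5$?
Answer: $-15485810$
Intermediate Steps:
$\left(m + 3039\right) \left(\left(21 + 3 \cdot 0\right) f{\left(5,-1 \right)} - 2519\right) = \left(3376 + 3039\right) \left(\left(21 + 3 \cdot 0\right) 5 - 2519\right) = 6415 \left(\left(21 + 0\right) 5 - 2519\right) = 6415 \left(21 \cdot 5 - 2519\right) = 6415 \left(105 - 2519\right) = 6415 \left(-2414\right) = -15485810$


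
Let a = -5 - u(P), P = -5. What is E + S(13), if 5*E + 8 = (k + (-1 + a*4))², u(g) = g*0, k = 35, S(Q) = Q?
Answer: 253/5 ≈ 50.600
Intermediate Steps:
u(g) = 0
a = -5 (a = -5 - 1*0 = -5 + 0 = -5)
E = 188/5 (E = -8/5 + (35 + (-1 - 5*4))²/5 = -8/5 + (35 + (-1 - 20))²/5 = -8/5 + (35 - 21)²/5 = -8/5 + (⅕)*14² = -8/5 + (⅕)*196 = -8/5 + 196/5 = 188/5 ≈ 37.600)
E + S(13) = 188/5 + 13 = 253/5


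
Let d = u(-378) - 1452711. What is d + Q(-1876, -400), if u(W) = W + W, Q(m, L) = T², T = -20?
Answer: -1453067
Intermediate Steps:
Q(m, L) = 400 (Q(m, L) = (-20)² = 400)
u(W) = 2*W
d = -1453467 (d = 2*(-378) - 1452711 = -756 - 1452711 = -1453467)
d + Q(-1876, -400) = -1453467 + 400 = -1453067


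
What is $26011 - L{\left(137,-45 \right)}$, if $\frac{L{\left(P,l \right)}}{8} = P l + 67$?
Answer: $74795$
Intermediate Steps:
$L{\left(P,l \right)} = 536 + 8 P l$ ($L{\left(P,l \right)} = 8 \left(P l + 67\right) = 8 \left(67 + P l\right) = 536 + 8 P l$)
$26011 - L{\left(137,-45 \right)} = 26011 - \left(536 + 8 \cdot 137 \left(-45\right)\right) = 26011 - \left(536 - 49320\right) = 26011 - -48784 = 26011 + 48784 = 74795$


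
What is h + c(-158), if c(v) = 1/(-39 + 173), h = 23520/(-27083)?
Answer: -446371/518446 ≈ -0.86098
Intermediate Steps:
h = -3360/3869 (h = 23520*(-1/27083) = -3360/3869 ≈ -0.86844)
c(v) = 1/134
h + c(-158) = -3360/3869 + 1/134 = -446371/518446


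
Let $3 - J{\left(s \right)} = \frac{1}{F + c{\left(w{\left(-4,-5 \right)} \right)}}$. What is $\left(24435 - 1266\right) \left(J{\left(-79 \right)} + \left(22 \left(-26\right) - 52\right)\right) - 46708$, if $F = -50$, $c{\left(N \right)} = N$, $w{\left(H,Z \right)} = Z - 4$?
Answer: $- \frac{851621594}{59} \approx -1.4434 \cdot 10^{7}$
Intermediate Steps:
$w{\left(H,Z \right)} = -4 + Z$
$J{\left(s \right)} = \frac{178}{59}$ ($J{\left(s \right)} = 3 - \frac{1}{-50 - 9} = 3 - \frac{1}{-59} = 3 - - \frac{1}{59} = 3 + \frac{1}{59} = \frac{178}{59}$)
$\left(24435 - 1266\right) \left(J{\left(-79 \right)} + \left(22 \left(-26\right) - 52\right)\right) - 46708 = \left(24435 - 1266\right) \left(\frac{178}{59} + \left(22 \left(-26\right) - 52\right)\right) - 46708 = 23169 \left(\frac{178}{59} - 624\right) - 46708 = 23169 \left(- \frac{36638}{59}\right) - 46708 = - \frac{848865822}{59} - 46708 = - \frac{851621594}{59}$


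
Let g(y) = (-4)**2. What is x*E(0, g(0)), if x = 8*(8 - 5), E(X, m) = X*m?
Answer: 0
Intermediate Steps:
g(y) = 16
x = 24 (x = 8*3 = 24)
x*E(0, g(0)) = 24*(0*16) = 24*0 = 0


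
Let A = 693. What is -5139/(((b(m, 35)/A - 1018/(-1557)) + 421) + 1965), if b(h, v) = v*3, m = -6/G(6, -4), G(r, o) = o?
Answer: -88015653/40878815 ≈ -2.1531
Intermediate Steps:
m = 3/2 (m = -6/(-4) = -6*(-¼) = 3/2 ≈ 1.5000)
b(h, v) = 3*v
-5139/(((b(m, 35)/A - 1018/(-1557)) + 421) + 1965) = -5139/((((3*35)/693 - 1018/(-1557)) + 421) + 1965) = -5139/(((105*(1/693) - 1018*(-1/1557)) + 421) + 1965) = -5139/(((5/33 + 1018/1557) + 421) + 1965) = -5139/((13793/17127 + 421) + 1965) = -5139/(7224260/17127 + 1965) = -5139/40878815/17127 = -5139*17127/40878815 = -88015653/40878815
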